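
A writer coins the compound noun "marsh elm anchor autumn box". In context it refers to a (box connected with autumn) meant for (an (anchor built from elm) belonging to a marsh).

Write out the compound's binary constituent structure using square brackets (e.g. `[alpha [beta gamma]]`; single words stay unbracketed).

Overall it is a kind of box (specifically "autumn box"); the modifier is "marsh elm anchor".
Inside "marsh elm anchor": head "anchor" (specifically "elm anchor"), modifier "marsh".
Inside "elm anchor": head "anchor", modifier "elm".
Inside "autumn box": head "box", modifier "autumn".
Putting it together: [[marsh [elm anchor]] [autumn box]].

[[marsh [elm anchor]] [autumn box]]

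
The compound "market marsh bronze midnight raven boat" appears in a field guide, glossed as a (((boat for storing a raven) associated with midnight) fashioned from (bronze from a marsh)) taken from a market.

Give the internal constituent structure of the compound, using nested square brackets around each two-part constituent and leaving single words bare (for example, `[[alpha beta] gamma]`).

[market [[marsh bronze] [midnight [raven boat]]]]

At the top level: head "boat" (specifically "marsh bronze midnight raven boat"); modifier "market".
Within "marsh bronze midnight raven boat", the head is "boat" (specifically "midnight raven boat") and the modifier is "marsh bronze".
Within "marsh bronze", the head is "bronze" and the modifier is "marsh".
Within "midnight raven boat", the head is "boat" (specifically "raven boat") and the modifier is "midnight".
Within "raven boat", the head is "boat" and the modifier is "raven".
Assembled: [market [[marsh bronze] [midnight [raven boat]]]].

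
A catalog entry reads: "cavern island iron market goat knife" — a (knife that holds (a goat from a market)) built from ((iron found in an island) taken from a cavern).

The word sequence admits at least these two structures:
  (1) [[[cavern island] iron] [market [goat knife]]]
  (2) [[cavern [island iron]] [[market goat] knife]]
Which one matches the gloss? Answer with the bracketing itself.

The paraphrase's head is the "knife" part ("market goat knife"); its modifier is "cavern island iron".
That top-level split, carried through the inner groups, gives [[cavern [island iron]] [[market goat] knife]].

[[cavern [island iron]] [[market goat] knife]]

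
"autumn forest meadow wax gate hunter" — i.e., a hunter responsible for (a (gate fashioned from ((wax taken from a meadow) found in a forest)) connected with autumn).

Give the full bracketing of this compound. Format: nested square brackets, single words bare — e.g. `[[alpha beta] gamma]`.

At the top level: head "hunter"; modifier "autumn forest meadow wax gate".
"autumn forest meadow wax gate" → head "gate" (specifically "forest meadow wax gate"), modifier "autumn".
"forest meadow wax gate" → head "gate", modifier "forest meadow wax".
"forest meadow wax" → head "wax" (specifically "meadow wax"), modifier "forest".
"meadow wax" → head "wax", modifier "meadow".
Assembled: [[autumn [[forest [meadow wax]] gate]] hunter].

[[autumn [[forest [meadow wax]] gate]] hunter]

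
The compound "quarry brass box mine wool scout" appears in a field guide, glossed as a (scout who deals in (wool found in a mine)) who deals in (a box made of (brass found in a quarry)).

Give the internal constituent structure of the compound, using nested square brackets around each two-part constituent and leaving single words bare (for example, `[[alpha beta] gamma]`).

[[[quarry brass] box] [[mine wool] scout]]

Overall it is a kind of scout (specifically "mine wool scout"); the modifier is "quarry brass box".
Inside "quarry brass box": head "box", modifier "quarry brass".
Inside "quarry brass": head "brass", modifier "quarry".
Inside "mine wool scout": head "scout", modifier "mine wool".
Inside "mine wool": head "wool", modifier "mine".
Putting it together: [[[quarry brass] box] [[mine wool] scout]].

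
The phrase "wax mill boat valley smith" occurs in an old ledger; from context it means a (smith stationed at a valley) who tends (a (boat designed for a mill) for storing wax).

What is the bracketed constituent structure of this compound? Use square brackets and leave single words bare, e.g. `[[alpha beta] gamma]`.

[[wax [mill boat]] [valley smith]]

At the top level: head "smith" (specifically "valley smith"); modifier "wax mill boat".
Inside "wax mill boat": head "boat" (specifically "mill boat"), modifier "wax".
Inside "mill boat": head "boat", modifier "mill".
Inside "valley smith": head "smith", modifier "valley".
Assembled: [[wax [mill boat]] [valley smith]].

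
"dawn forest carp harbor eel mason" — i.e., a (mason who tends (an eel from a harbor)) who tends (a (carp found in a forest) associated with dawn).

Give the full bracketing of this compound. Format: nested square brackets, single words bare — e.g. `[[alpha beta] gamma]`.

[[dawn [forest carp]] [[harbor eel] mason]]

The outermost head in the paraphrase is "mason" (specifically "harbor eel mason"), modified by "dawn forest carp".
Inside "dawn forest carp": head "carp" (specifically "forest carp"), modifier "dawn".
Inside "forest carp": head "carp", modifier "forest".
Inside "harbor eel mason": head "mason", modifier "harbor eel".
Inside "harbor eel": head "eel", modifier "harbor".
Assembled: [[dawn [forest carp]] [[harbor eel] mason]].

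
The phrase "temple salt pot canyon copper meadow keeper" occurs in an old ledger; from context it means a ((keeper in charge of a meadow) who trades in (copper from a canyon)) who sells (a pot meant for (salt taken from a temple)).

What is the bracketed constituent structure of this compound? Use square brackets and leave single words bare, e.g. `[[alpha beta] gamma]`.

The outermost head in the paraphrase is "keeper" (specifically "canyon copper meadow keeper"), modified by "temple salt pot".
"temple salt pot" → head "pot", modifier "temple salt".
"temple salt" → head "salt", modifier "temple".
"canyon copper meadow keeper" → head "keeper" (specifically "meadow keeper"), modifier "canyon copper".
"canyon copper" → head "copper", modifier "canyon".
"meadow keeper" → head "keeper", modifier "meadow".
So the structure is [[[temple salt] pot] [[canyon copper] [meadow keeper]]].

[[[temple salt] pot] [[canyon copper] [meadow keeper]]]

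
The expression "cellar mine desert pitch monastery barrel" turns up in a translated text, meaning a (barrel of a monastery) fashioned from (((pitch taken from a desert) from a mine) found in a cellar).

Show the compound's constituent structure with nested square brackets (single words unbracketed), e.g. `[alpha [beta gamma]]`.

Whole compound: head "barrel" (specifically "monastery barrel"), modifier "cellar mine desert pitch".
Inside "cellar mine desert pitch": head "pitch" (specifically "mine desert pitch"), modifier "cellar".
Inside "mine desert pitch": head "pitch" (specifically "desert pitch"), modifier "mine".
Inside "desert pitch": head "pitch", modifier "desert".
Inside "monastery barrel": head "barrel", modifier "monastery".
Putting it together: [[cellar [mine [desert pitch]]] [monastery barrel]].

[[cellar [mine [desert pitch]]] [monastery barrel]]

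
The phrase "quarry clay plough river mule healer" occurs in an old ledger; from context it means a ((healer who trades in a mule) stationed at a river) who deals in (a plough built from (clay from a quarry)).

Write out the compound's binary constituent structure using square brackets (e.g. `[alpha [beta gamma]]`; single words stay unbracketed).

[[[quarry clay] plough] [river [mule healer]]]

At the top level: head "healer" (specifically "river mule healer"); modifier "quarry clay plough".
"quarry clay plough" → head "plough", modifier "quarry clay".
"quarry clay" → head "clay", modifier "quarry".
"river mule healer" → head "healer" (specifically "mule healer"), modifier "river".
"mule healer" → head "healer", modifier "mule".
Assembled: [[[quarry clay] plough] [river [mule healer]]].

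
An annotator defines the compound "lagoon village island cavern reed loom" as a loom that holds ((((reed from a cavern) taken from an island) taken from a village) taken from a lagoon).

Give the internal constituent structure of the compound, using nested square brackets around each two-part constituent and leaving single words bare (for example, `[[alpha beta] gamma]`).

[[lagoon [village [island [cavern reed]]]] loom]

The outermost head in the paraphrase is "loom", modified by "lagoon village island cavern reed".
Inside "lagoon village island cavern reed": head "reed" (specifically "village island cavern reed"), modifier "lagoon".
Inside "village island cavern reed": head "reed" (specifically "island cavern reed"), modifier "village".
Inside "island cavern reed": head "reed" (specifically "cavern reed"), modifier "island".
Inside "cavern reed": head "reed", modifier "cavern".
Assembled: [[lagoon [village [island [cavern reed]]]] loom].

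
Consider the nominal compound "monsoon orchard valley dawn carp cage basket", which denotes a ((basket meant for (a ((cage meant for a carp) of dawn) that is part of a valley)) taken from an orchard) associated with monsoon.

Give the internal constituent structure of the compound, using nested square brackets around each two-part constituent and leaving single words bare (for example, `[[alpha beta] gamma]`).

The outermost head in the paraphrase is "basket" (specifically "orchard valley dawn carp cage basket"), modified by "monsoon".
Inside "orchard valley dawn carp cage basket": head "basket" (specifically "valley dawn carp cage basket"), modifier "orchard".
Inside "valley dawn carp cage basket": head "basket", modifier "valley dawn carp cage".
Inside "valley dawn carp cage": head "cage" (specifically "dawn carp cage"), modifier "valley".
Inside "dawn carp cage": head "cage" (specifically "carp cage"), modifier "dawn".
Inside "carp cage": head "cage", modifier "carp".
So the structure is [monsoon [orchard [[valley [dawn [carp cage]]] basket]]].

[monsoon [orchard [[valley [dawn [carp cage]]] basket]]]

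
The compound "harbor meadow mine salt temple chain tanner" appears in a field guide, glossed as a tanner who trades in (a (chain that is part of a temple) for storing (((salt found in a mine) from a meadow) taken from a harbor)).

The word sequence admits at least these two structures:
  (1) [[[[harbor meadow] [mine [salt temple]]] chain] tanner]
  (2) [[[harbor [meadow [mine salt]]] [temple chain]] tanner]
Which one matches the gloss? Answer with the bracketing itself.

[[[harbor [meadow [mine salt]]] [temple chain]] tanner]

The paraphrase's head is the "tanner" part ("tanner"); its modifier is "harbor meadow mine salt temple chain".
That top-level split, carried through the inner groups, gives [[[harbor [meadow [mine salt]]] [temple chain]] tanner].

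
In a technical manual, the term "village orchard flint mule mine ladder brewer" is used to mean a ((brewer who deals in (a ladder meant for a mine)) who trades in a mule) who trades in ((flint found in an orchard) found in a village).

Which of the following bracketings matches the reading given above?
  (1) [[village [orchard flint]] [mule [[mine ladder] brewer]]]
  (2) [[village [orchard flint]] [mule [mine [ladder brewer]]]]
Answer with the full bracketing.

The paraphrase's head is the "brewer" part ("mule mine ladder brewer"); its modifier is "village orchard flint".
That top-level split, carried through the inner groups, gives [[village [orchard flint]] [mule [[mine ladder] brewer]]].

[[village [orchard flint]] [mule [[mine ladder] brewer]]]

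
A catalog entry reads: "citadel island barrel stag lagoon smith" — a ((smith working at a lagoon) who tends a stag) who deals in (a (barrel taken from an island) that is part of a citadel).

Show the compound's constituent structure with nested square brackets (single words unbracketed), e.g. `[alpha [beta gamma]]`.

[[citadel [island barrel]] [stag [lagoon smith]]]

At the top level: head "smith" (specifically "stag lagoon smith"); modifier "citadel island barrel".
"citadel island barrel" → head "barrel" (specifically "island barrel"), modifier "citadel".
"island barrel" → head "barrel", modifier "island".
"stag lagoon smith" → head "smith" (specifically "lagoon smith"), modifier "stag".
"lagoon smith" → head "smith", modifier "lagoon".
Putting it together: [[citadel [island barrel]] [stag [lagoon smith]]].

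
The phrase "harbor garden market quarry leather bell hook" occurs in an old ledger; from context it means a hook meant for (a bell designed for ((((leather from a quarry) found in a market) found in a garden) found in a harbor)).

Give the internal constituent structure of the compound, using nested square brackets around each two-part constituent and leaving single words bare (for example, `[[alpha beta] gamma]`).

[[[harbor [garden [market [quarry leather]]]] bell] hook]

At the top level: head "hook"; modifier "harbor garden market quarry leather bell".
Inside "harbor garden market quarry leather bell": head "bell", modifier "harbor garden market quarry leather".
Inside "harbor garden market quarry leather": head "leather" (specifically "garden market quarry leather"), modifier "harbor".
Inside "garden market quarry leather": head "leather" (specifically "market quarry leather"), modifier "garden".
Inside "market quarry leather": head "leather" (specifically "quarry leather"), modifier "market".
Inside "quarry leather": head "leather", modifier "quarry".
So the structure is [[[harbor [garden [market [quarry leather]]]] bell] hook].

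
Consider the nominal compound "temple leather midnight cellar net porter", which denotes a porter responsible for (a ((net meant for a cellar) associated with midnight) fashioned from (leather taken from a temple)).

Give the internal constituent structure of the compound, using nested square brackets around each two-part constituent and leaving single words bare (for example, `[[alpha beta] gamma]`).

[[[temple leather] [midnight [cellar net]]] porter]

Overall it is a kind of porter; the modifier is "temple leather midnight cellar net".
Inside "temple leather midnight cellar net": head "net" (specifically "midnight cellar net"), modifier "temple leather".
Inside "temple leather": head "leather", modifier "temple".
Inside "midnight cellar net": head "net" (specifically "cellar net"), modifier "midnight".
Inside "cellar net": head "net", modifier "cellar".
So the structure is [[[temple leather] [midnight [cellar net]]] porter].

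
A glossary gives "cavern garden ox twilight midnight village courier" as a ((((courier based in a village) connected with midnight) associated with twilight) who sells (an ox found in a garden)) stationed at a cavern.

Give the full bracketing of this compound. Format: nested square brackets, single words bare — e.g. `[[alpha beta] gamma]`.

At the top level: head "courier" (specifically "garden ox twilight midnight village courier"); modifier "cavern".
Within "garden ox twilight midnight village courier", the head is "courier" (specifically "twilight midnight village courier") and the modifier is "garden ox".
Within "garden ox", the head is "ox" and the modifier is "garden".
Within "twilight midnight village courier", the head is "courier" (specifically "midnight village courier") and the modifier is "twilight".
Within "midnight village courier", the head is "courier" (specifically "village courier") and the modifier is "midnight".
Within "village courier", the head is "courier" and the modifier is "village".
So the structure is [cavern [[garden ox] [twilight [midnight [village courier]]]]].

[cavern [[garden ox] [twilight [midnight [village courier]]]]]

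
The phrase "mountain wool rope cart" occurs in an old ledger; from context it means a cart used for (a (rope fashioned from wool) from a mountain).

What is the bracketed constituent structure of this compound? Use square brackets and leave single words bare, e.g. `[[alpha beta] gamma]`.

[[mountain [wool rope]] cart]

Whole compound: head "cart", modifier "mountain wool rope".
Within "mountain wool rope", the head is "rope" (specifically "wool rope") and the modifier is "mountain".
Within "wool rope", the head is "rope" and the modifier is "wool".
Assembled: [[mountain [wool rope]] cart].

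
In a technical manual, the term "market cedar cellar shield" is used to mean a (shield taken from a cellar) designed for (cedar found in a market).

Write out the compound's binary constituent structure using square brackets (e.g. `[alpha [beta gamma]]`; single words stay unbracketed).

Overall it is a kind of shield (specifically "cellar shield"); the modifier is "market cedar".
Within "market cedar", the head is "cedar" and the modifier is "market".
Within "cellar shield", the head is "shield" and the modifier is "cellar".
Assembled: [[market cedar] [cellar shield]].

[[market cedar] [cellar shield]]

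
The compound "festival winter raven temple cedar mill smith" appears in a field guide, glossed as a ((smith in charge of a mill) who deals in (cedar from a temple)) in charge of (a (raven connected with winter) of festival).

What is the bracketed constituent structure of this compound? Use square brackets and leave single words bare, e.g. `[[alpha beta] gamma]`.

At the top level: head "smith" (specifically "temple cedar mill smith"); modifier "festival winter raven".
Within "festival winter raven", the head is "raven" (specifically "winter raven") and the modifier is "festival".
Within "winter raven", the head is "raven" and the modifier is "winter".
Within "temple cedar mill smith", the head is "smith" (specifically "mill smith") and the modifier is "temple cedar".
Within "temple cedar", the head is "cedar" and the modifier is "temple".
Within "mill smith", the head is "smith" and the modifier is "mill".
Putting it together: [[festival [winter raven]] [[temple cedar] [mill smith]]].

[[festival [winter raven]] [[temple cedar] [mill smith]]]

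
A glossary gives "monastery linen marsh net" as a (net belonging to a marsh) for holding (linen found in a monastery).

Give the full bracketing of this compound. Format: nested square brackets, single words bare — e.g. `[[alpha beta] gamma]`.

[[monastery linen] [marsh net]]

Whole compound: head "net" (specifically "marsh net"), modifier "monastery linen".
Inside "monastery linen": head "linen", modifier "monastery".
Inside "marsh net": head "net", modifier "marsh".
So the structure is [[monastery linen] [marsh net]].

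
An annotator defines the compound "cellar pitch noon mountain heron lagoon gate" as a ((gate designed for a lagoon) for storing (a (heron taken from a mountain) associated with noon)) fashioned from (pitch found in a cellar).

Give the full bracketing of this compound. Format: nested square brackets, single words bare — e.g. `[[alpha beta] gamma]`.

[[cellar pitch] [[noon [mountain heron]] [lagoon gate]]]

The outermost head in the paraphrase is "gate" (specifically "noon mountain heron lagoon gate"), modified by "cellar pitch".
"cellar pitch" → head "pitch", modifier "cellar".
"noon mountain heron lagoon gate" → head "gate" (specifically "lagoon gate"), modifier "noon mountain heron".
"noon mountain heron" → head "heron" (specifically "mountain heron"), modifier "noon".
"mountain heron" → head "heron", modifier "mountain".
"lagoon gate" → head "gate", modifier "lagoon".
Putting it together: [[cellar pitch] [[noon [mountain heron]] [lagoon gate]]].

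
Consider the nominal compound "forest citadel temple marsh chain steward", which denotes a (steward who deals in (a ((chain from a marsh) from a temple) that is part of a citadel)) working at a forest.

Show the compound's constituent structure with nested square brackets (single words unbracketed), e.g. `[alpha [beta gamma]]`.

[forest [[citadel [temple [marsh chain]]] steward]]

Whole compound: head "steward" (specifically "citadel temple marsh chain steward"), modifier "forest".
Inside "citadel temple marsh chain steward": head "steward", modifier "citadel temple marsh chain".
Inside "citadel temple marsh chain": head "chain" (specifically "temple marsh chain"), modifier "citadel".
Inside "temple marsh chain": head "chain" (specifically "marsh chain"), modifier "temple".
Inside "marsh chain": head "chain", modifier "marsh".
So the structure is [forest [[citadel [temple [marsh chain]]] steward]].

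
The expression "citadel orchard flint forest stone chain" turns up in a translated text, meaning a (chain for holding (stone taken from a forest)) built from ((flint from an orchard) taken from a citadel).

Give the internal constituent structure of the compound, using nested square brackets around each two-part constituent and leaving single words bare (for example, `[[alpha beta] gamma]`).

At the top level: head "chain" (specifically "forest stone chain"); modifier "citadel orchard flint".
Inside "citadel orchard flint": head "flint" (specifically "orchard flint"), modifier "citadel".
Inside "orchard flint": head "flint", modifier "orchard".
Inside "forest stone chain": head "chain", modifier "forest stone".
Inside "forest stone": head "stone", modifier "forest".
Assembled: [[citadel [orchard flint]] [[forest stone] chain]].

[[citadel [orchard flint]] [[forest stone] chain]]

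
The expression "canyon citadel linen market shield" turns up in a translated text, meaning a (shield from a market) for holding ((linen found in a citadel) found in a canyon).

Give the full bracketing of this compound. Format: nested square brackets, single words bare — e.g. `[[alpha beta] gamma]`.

At the top level: head "shield" (specifically "market shield"); modifier "canyon citadel linen".
"canyon citadel linen" → head "linen" (specifically "citadel linen"), modifier "canyon".
"citadel linen" → head "linen", modifier "citadel".
"market shield" → head "shield", modifier "market".
Putting it together: [[canyon [citadel linen]] [market shield]].

[[canyon [citadel linen]] [market shield]]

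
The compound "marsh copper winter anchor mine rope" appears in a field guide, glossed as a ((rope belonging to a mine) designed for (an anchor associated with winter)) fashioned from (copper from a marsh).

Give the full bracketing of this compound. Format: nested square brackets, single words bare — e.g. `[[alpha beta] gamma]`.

Overall it is a kind of rope (specifically "winter anchor mine rope"); the modifier is "marsh copper".
Inside "marsh copper": head "copper", modifier "marsh".
Inside "winter anchor mine rope": head "rope" (specifically "mine rope"), modifier "winter anchor".
Inside "winter anchor": head "anchor", modifier "winter".
Inside "mine rope": head "rope", modifier "mine".
So the structure is [[marsh copper] [[winter anchor] [mine rope]]].

[[marsh copper] [[winter anchor] [mine rope]]]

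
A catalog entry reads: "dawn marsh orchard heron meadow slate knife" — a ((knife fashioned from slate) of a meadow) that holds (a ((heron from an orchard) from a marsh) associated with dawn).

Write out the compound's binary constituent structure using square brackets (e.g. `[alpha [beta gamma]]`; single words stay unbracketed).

[[dawn [marsh [orchard heron]]] [meadow [slate knife]]]

Whole compound: head "knife" (specifically "meadow slate knife"), modifier "dawn marsh orchard heron".
"dawn marsh orchard heron" → head "heron" (specifically "marsh orchard heron"), modifier "dawn".
"marsh orchard heron" → head "heron" (specifically "orchard heron"), modifier "marsh".
"orchard heron" → head "heron", modifier "orchard".
"meadow slate knife" → head "knife" (specifically "slate knife"), modifier "meadow".
"slate knife" → head "knife", modifier "slate".
Putting it together: [[dawn [marsh [orchard heron]]] [meadow [slate knife]]].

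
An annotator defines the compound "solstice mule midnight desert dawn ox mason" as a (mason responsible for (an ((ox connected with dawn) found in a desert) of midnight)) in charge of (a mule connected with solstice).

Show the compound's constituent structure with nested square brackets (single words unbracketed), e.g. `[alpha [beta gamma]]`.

[[solstice mule] [[midnight [desert [dawn ox]]] mason]]

Whole compound: head "mason" (specifically "midnight desert dawn ox mason"), modifier "solstice mule".
Within "solstice mule", the head is "mule" and the modifier is "solstice".
Within "midnight desert dawn ox mason", the head is "mason" and the modifier is "midnight desert dawn ox".
Within "midnight desert dawn ox", the head is "ox" (specifically "desert dawn ox") and the modifier is "midnight".
Within "desert dawn ox", the head is "ox" (specifically "dawn ox") and the modifier is "desert".
Within "dawn ox", the head is "ox" and the modifier is "dawn".
Putting it together: [[solstice mule] [[midnight [desert [dawn ox]]] mason]].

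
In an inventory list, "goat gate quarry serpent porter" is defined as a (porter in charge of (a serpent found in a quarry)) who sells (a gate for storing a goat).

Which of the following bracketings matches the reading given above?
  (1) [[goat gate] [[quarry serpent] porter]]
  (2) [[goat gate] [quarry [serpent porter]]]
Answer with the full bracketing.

The paraphrase's head is the "porter" part ("quarry serpent porter"); its modifier is "goat gate".
That top-level split, carried through the inner groups, gives [[goat gate] [[quarry serpent] porter]].

[[goat gate] [[quarry serpent] porter]]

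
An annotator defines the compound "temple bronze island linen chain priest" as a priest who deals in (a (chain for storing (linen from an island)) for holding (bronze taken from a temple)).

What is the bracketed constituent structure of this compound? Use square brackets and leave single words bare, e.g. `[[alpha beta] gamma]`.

[[[temple bronze] [[island linen] chain]] priest]

At the top level: head "priest"; modifier "temple bronze island linen chain".
Within "temple bronze island linen chain", the head is "chain" (specifically "island linen chain") and the modifier is "temple bronze".
Within "temple bronze", the head is "bronze" and the modifier is "temple".
Within "island linen chain", the head is "chain" and the modifier is "island linen".
Within "island linen", the head is "linen" and the modifier is "island".
Putting it together: [[[temple bronze] [[island linen] chain]] priest].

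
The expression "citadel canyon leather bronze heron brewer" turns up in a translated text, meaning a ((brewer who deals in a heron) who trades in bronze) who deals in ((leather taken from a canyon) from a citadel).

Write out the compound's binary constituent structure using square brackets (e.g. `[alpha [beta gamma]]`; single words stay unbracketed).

[[citadel [canyon leather]] [bronze [heron brewer]]]

Whole compound: head "brewer" (specifically "bronze heron brewer"), modifier "citadel canyon leather".
Inside "citadel canyon leather": head "leather" (specifically "canyon leather"), modifier "citadel".
Inside "canyon leather": head "leather", modifier "canyon".
Inside "bronze heron brewer": head "brewer" (specifically "heron brewer"), modifier "bronze".
Inside "heron brewer": head "brewer", modifier "heron".
Putting it together: [[citadel [canyon leather]] [bronze [heron brewer]]].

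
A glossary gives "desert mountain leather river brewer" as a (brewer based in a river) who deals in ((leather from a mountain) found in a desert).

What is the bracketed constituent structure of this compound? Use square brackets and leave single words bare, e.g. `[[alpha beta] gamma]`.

[[desert [mountain leather]] [river brewer]]

Whole compound: head "brewer" (specifically "river brewer"), modifier "desert mountain leather".
Within "desert mountain leather", the head is "leather" (specifically "mountain leather") and the modifier is "desert".
Within "mountain leather", the head is "leather" and the modifier is "mountain".
Within "river brewer", the head is "brewer" and the modifier is "river".
Assembled: [[desert [mountain leather]] [river brewer]].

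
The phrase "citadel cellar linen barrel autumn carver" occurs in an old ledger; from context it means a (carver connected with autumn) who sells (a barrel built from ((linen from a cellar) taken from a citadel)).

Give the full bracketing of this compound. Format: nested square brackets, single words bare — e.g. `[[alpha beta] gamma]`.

At the top level: head "carver" (specifically "autumn carver"); modifier "citadel cellar linen barrel".
"citadel cellar linen barrel" → head "barrel", modifier "citadel cellar linen".
"citadel cellar linen" → head "linen" (specifically "cellar linen"), modifier "citadel".
"cellar linen" → head "linen", modifier "cellar".
"autumn carver" → head "carver", modifier "autumn".
Putting it together: [[[citadel [cellar linen]] barrel] [autumn carver]].

[[[citadel [cellar linen]] barrel] [autumn carver]]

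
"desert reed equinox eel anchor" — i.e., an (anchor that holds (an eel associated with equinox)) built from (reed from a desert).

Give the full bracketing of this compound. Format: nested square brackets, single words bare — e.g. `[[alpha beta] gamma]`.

Whole compound: head "anchor" (specifically "equinox eel anchor"), modifier "desert reed".
Inside "desert reed": head "reed", modifier "desert".
Inside "equinox eel anchor": head "anchor", modifier "equinox eel".
Inside "equinox eel": head "eel", modifier "equinox".
Putting it together: [[desert reed] [[equinox eel] anchor]].

[[desert reed] [[equinox eel] anchor]]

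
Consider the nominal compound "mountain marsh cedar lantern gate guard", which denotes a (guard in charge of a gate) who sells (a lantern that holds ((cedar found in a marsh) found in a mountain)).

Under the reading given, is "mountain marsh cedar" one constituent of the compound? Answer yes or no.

yes

The paraphrase groups the words so that "mountain marsh cedar" is one unit: it corresponds to a single parenthesized sub-phrase.
The full structure is [[[mountain [marsh cedar]] lantern] [gate guard]], in which [mountain marsh cedar] is a constituent.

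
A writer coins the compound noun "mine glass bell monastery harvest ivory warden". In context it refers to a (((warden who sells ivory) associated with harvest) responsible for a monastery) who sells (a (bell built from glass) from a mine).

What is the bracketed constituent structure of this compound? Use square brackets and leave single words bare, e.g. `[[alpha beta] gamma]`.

[[mine [glass bell]] [monastery [harvest [ivory warden]]]]

Overall it is a kind of warden (specifically "monastery harvest ivory warden"); the modifier is "mine glass bell".
"mine glass bell" → head "bell" (specifically "glass bell"), modifier "mine".
"glass bell" → head "bell", modifier "glass".
"monastery harvest ivory warden" → head "warden" (specifically "harvest ivory warden"), modifier "monastery".
"harvest ivory warden" → head "warden" (specifically "ivory warden"), modifier "harvest".
"ivory warden" → head "warden", modifier "ivory".
Assembled: [[mine [glass bell]] [monastery [harvest [ivory warden]]]].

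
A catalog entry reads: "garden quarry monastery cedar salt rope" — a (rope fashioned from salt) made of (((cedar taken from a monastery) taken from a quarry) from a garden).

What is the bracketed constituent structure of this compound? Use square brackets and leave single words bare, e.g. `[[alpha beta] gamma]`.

The outermost head in the paraphrase is "rope" (specifically "salt rope"), modified by "garden quarry monastery cedar".
Within "garden quarry monastery cedar", the head is "cedar" (specifically "quarry monastery cedar") and the modifier is "garden".
Within "quarry monastery cedar", the head is "cedar" (specifically "monastery cedar") and the modifier is "quarry".
Within "monastery cedar", the head is "cedar" and the modifier is "monastery".
Within "salt rope", the head is "rope" and the modifier is "salt".
Assembled: [[garden [quarry [monastery cedar]]] [salt rope]].

[[garden [quarry [monastery cedar]]] [salt rope]]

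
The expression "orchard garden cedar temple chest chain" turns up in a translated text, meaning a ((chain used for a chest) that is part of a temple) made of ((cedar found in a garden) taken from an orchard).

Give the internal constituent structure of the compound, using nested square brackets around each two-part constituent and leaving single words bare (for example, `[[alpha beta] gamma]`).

[[orchard [garden cedar]] [temple [chest chain]]]

Overall it is a kind of chain (specifically "temple chest chain"); the modifier is "orchard garden cedar".
Inside "orchard garden cedar": head "cedar" (specifically "garden cedar"), modifier "orchard".
Inside "garden cedar": head "cedar", modifier "garden".
Inside "temple chest chain": head "chain" (specifically "chest chain"), modifier "temple".
Inside "chest chain": head "chain", modifier "chest".
So the structure is [[orchard [garden cedar]] [temple [chest chain]]].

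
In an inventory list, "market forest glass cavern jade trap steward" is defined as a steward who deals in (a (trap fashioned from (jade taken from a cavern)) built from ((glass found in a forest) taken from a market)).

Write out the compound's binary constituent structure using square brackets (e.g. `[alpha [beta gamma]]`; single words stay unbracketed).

[[[market [forest glass]] [[cavern jade] trap]] steward]

At the top level: head "steward"; modifier "market forest glass cavern jade trap".
Inside "market forest glass cavern jade trap": head "trap" (specifically "cavern jade trap"), modifier "market forest glass".
Inside "market forest glass": head "glass" (specifically "forest glass"), modifier "market".
Inside "forest glass": head "glass", modifier "forest".
Inside "cavern jade trap": head "trap", modifier "cavern jade".
Inside "cavern jade": head "jade", modifier "cavern".
So the structure is [[[market [forest glass]] [[cavern jade] trap]] steward].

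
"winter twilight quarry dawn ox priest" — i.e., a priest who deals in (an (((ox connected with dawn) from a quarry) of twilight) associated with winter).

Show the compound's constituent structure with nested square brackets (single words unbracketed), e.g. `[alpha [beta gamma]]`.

The outermost head in the paraphrase is "priest", modified by "winter twilight quarry dawn ox".
Within "winter twilight quarry dawn ox", the head is "ox" (specifically "twilight quarry dawn ox") and the modifier is "winter".
Within "twilight quarry dawn ox", the head is "ox" (specifically "quarry dawn ox") and the modifier is "twilight".
Within "quarry dawn ox", the head is "ox" (specifically "dawn ox") and the modifier is "quarry".
Within "dawn ox", the head is "ox" and the modifier is "dawn".
Putting it together: [[winter [twilight [quarry [dawn ox]]]] priest].

[[winter [twilight [quarry [dawn ox]]]] priest]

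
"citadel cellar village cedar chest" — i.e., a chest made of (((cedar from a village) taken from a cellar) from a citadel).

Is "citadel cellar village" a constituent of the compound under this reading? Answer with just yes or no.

The top-level split is [citadel cellar village cedar] [chest]; the full structure is [[citadel [cellar [village cedar]]] chest].
"citadel cellar village" straddles a constituent boundary, so it is not a single unit.

no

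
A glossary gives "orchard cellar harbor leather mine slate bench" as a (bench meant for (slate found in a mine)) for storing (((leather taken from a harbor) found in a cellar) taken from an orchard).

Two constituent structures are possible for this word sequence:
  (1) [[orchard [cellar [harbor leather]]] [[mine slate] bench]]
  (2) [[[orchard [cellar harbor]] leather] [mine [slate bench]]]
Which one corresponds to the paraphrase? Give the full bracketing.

[[orchard [cellar [harbor leather]]] [[mine slate] bench]]

The paraphrase's head is the "bench" part ("mine slate bench"); its modifier is "orchard cellar harbor leather".
That top-level split, carried through the inner groups, gives [[orchard [cellar [harbor leather]]] [[mine slate] bench]].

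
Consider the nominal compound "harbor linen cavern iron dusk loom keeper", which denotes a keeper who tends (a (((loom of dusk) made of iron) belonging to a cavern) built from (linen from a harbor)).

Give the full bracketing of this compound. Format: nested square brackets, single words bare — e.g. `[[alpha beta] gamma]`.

[[[harbor linen] [cavern [iron [dusk loom]]]] keeper]

Overall it is a kind of keeper; the modifier is "harbor linen cavern iron dusk loom".
"harbor linen cavern iron dusk loom" → head "loom" (specifically "cavern iron dusk loom"), modifier "harbor linen".
"harbor linen" → head "linen", modifier "harbor".
"cavern iron dusk loom" → head "loom" (specifically "iron dusk loom"), modifier "cavern".
"iron dusk loom" → head "loom" (specifically "dusk loom"), modifier "iron".
"dusk loom" → head "loom", modifier "dusk".
Putting it together: [[[harbor linen] [cavern [iron [dusk loom]]]] keeper].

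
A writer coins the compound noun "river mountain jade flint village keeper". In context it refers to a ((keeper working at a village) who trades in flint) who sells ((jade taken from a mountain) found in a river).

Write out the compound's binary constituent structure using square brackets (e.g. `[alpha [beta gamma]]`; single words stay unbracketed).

Whole compound: head "keeper" (specifically "flint village keeper"), modifier "river mountain jade".
"river mountain jade" → head "jade" (specifically "mountain jade"), modifier "river".
"mountain jade" → head "jade", modifier "mountain".
"flint village keeper" → head "keeper" (specifically "village keeper"), modifier "flint".
"village keeper" → head "keeper", modifier "village".
Assembled: [[river [mountain jade]] [flint [village keeper]]].

[[river [mountain jade]] [flint [village keeper]]]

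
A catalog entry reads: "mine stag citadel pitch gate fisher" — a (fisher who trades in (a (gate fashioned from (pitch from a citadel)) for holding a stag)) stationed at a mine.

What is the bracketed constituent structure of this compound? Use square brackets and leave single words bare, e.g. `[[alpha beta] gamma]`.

[mine [[stag [[citadel pitch] gate]] fisher]]

Whole compound: head "fisher" (specifically "stag citadel pitch gate fisher"), modifier "mine".
Inside "stag citadel pitch gate fisher": head "fisher", modifier "stag citadel pitch gate".
Inside "stag citadel pitch gate": head "gate" (specifically "citadel pitch gate"), modifier "stag".
Inside "citadel pitch gate": head "gate", modifier "citadel pitch".
Inside "citadel pitch": head "pitch", modifier "citadel".
Assembled: [mine [[stag [[citadel pitch] gate]] fisher]].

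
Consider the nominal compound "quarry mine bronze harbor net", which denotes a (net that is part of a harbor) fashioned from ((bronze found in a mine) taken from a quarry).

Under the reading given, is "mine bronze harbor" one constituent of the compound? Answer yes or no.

The top-level split is [quarry mine bronze] [harbor net]; the full structure is [[quarry [mine bronze]] [harbor net]].
"mine bronze harbor" straddles a constituent boundary, so it is not a single unit.

no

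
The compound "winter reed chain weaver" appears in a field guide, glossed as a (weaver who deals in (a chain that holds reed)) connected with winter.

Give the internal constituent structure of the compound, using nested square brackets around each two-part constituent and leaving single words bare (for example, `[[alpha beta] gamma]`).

Overall it is a kind of weaver (specifically "reed chain weaver"); the modifier is "winter".
Within "reed chain weaver", the head is "weaver" and the modifier is "reed chain".
Within "reed chain", the head is "chain" and the modifier is "reed".
Assembled: [winter [[reed chain] weaver]].

[winter [[reed chain] weaver]]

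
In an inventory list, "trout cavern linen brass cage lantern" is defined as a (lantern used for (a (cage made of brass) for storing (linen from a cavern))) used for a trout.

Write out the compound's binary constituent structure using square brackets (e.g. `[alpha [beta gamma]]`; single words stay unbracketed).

[trout [[[cavern linen] [brass cage]] lantern]]

The outermost head in the paraphrase is "lantern" (specifically "cavern linen brass cage lantern"), modified by "trout".
Within "cavern linen brass cage lantern", the head is "lantern" and the modifier is "cavern linen brass cage".
Within "cavern linen brass cage", the head is "cage" (specifically "brass cage") and the modifier is "cavern linen".
Within "cavern linen", the head is "linen" and the modifier is "cavern".
Within "brass cage", the head is "cage" and the modifier is "brass".
Putting it together: [trout [[[cavern linen] [brass cage]] lantern]].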